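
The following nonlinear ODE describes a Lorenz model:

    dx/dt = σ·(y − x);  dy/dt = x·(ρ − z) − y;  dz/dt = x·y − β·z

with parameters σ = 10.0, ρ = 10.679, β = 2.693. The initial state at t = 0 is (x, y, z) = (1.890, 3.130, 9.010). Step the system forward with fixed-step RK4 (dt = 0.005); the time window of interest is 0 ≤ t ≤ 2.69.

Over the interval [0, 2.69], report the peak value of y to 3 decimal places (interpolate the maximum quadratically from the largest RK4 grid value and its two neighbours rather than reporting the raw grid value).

t=0.000: state=(1.890, 3.130, 9.010)
step 1 (dt=0.005): k1=(12.400, 0.024, -18.348), k2=(12.091, 0.164, -18.128), k3=(12.102, 0.161, -18.131), k4=(11.803, 0.301, -17.913); state += dt/6·(k1+2k2+2k3+k4)
t=0.005: state=(1.950, 3.131, 8.919)
t=0.010: state=(2.008, 3.133, 8.831)
t=0.015: state=(2.063, 3.137, 8.744)
continuing one RK4 step at a time; state shown every 20 steps (Δt=0.1):
t=0.100: state=(2.746, 3.399, 7.559)
t=0.200: state=(3.405, 4.123, 6.790)
t=0.300: state=(4.232, 5.171, 6.750)
t=0.400: state=(5.245, 6.290, 7.567)
t=0.500: state=(6.193, 6.962, 9.173)
t=0.600: state=(6.622, 6.654, 10.921)
t=0.700: state=(6.250, 5.529, 11.819)
t=0.800: state=(5.360, 4.403, 11.534)
t=0.900: state=(4.502, 3.798, 10.546)
t=1.000: state=(4.004, 3.716, 9.427)
t=1.100: state=(3.914, 4.011, 8.524)
t=1.200: state=(4.169, 4.567, 8.024)
t=1.300: state=(4.673, 5.262, 8.039)
t=1.400: state=(5.289, 5.896, 8.600)
t=1.500: state=(5.805, 6.188, 9.548)
t=1.600: state=(5.989, 5.958, 10.473)
t=1.700: state=(5.755, 5.349, 10.927)
t=1.800: state=(5.261, 4.727, 10.768)
t=1.900: state=(4.772, 4.360, 10.202)
t=2.000: state=(4.475, 4.303, 9.529)
t=2.100: state=(4.429, 4.503, 8.984)
t=2.200: state=(4.605, 4.871, 8.714)
t=2.300: state=(4.930, 5.295, 8.786)
t=2.400: state=(5.291, 5.626, 9.174)
t=2.500: state=(5.554, 5.725, 9.728)
t=2.600: state=(5.610, 5.548, 10.208)
t=2.690: state=(5.471, 5.237, 10.403)
largest grid value and its neighbours: y(0.515)=6.98536, y(0.520)=6.98775, y(0.525)=6.98738
parabola through these three points peaks at t≈0.522 with y≈6.98794

max y = 6.988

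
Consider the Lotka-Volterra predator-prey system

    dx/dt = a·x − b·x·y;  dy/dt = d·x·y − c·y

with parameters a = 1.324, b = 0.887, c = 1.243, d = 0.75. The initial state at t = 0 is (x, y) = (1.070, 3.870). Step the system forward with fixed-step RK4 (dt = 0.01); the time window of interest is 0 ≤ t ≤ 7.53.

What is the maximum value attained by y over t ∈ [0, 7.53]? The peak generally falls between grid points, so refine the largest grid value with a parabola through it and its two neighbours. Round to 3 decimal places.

max y = 4.057

t=0.000: state=(1.070, 3.870)
step 1 (dt=0.01): k1=(-2.256, -1.705), k2=(-2.225, -1.734), k3=(-2.225, -1.733), k4=(-2.193, -1.761); state += dt/6·(k1+2k2+2k3+k4)
t=0.010: state=(1.048, 3.853)
t=0.020: state=(1.026, 3.835)
t=0.030: state=(1.005, 3.816)
continuing one RK4 step at a time; state shown every 25 steps (Δt=0.25):
t=0.250: state=(0.669, 3.323)
t=0.500: state=(0.477, 2.706)
t=0.750: state=(0.389, 2.149)
t=1.000: state=(0.354, 1.687)
t=1.250: state=(0.354, 1.321)
t=1.500: state=(0.380, 1.037)
t=1.750: state=(0.431, 0.819)
t=2.000: state=(0.510, 0.656)
t=2.250: state=(0.623, 0.534)
t=2.500: state=(0.779, 0.446)
t=2.750: state=(0.989, 0.385)
t=3.000: state=(1.270, 0.349)
t=3.250: state=(1.640, 0.335)
t=3.500: state=(2.118, 0.349)
t=3.750: state=(2.716, 0.402)
t=4.000: state=(3.420, 0.522)
t=4.250: state=(4.136, 0.778)
t=4.500: state=(4.602, 1.304)
t=4.750: state=(4.358, 2.246)
t=5.000: state=(3.241, 3.390)
t=5.250: state=(1.954, 4.025)
t=5.500: state=(1.117, 3.903)
t=5.750: state=(0.691, 3.373)
t=6.000: state=(0.488, 2.754)
t=6.250: state=(0.393, 2.190)
t=6.500: state=(0.356, 1.721)
t=6.750: state=(0.353, 1.347)
t=7.000: state=(0.377, 1.057)
t=7.250: state=(0.426, 0.835)
t=7.500: state=(0.503, 0.667)
t=7.530: state=(0.514, 0.650)
largest grid value and its neighbours: y(5.310)=4.05604, y(5.320)=4.05693, y(5.330)=4.05667
parabola through these three points peaks at t≈5.323 with y≈4.05698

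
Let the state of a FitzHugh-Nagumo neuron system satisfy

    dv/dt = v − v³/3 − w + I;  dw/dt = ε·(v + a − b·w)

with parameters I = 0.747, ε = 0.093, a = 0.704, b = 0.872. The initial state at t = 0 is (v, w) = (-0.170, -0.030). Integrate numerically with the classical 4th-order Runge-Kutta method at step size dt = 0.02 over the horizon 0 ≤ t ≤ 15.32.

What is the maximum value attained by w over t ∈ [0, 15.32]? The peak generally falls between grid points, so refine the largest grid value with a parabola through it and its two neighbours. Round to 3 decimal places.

t=0.000: state=(-0.170, -0.030)
step 1 (dt=0.02): k1=(0.609, 0.052), k2=(0.614, 0.053), k3=(0.614, 0.053), k4=(0.620, 0.053); state += dt/6·(k1+2k2+2k3+k4)
t=0.020: state=(-0.158, -0.029)
t=0.040: state=(-0.145, -0.028)
t=0.060: state=(-0.132, -0.027)
continuing one RK4 step at a time; state shown every 25 steps (Δt=0.5):
t=0.500: state=(0.215, 0.004)
t=1.000: state=(0.791, 0.058)
t=1.500: state=(1.424, 0.139)
t=2.000: state=(1.785, 0.240)
t=2.500: state=(1.883, 0.347)
t=3.000: state=(1.882, 0.451)
t=3.500: state=(1.852, 0.550)
t=4.000: state=(1.816, 0.644)
t=4.500: state=(1.777, 0.732)
t=5.000: state=(1.737, 0.815)
t=5.500: state=(1.698, 0.893)
t=6.000: state=(1.658, 0.966)
t=6.500: state=(1.618, 1.035)
t=7.000: state=(1.577, 1.098)
t=7.500: state=(1.536, 1.158)
t=8.000: state=(1.494, 1.213)
t=8.500: state=(1.452, 1.264)
t=9.000: state=(1.409, 1.311)
t=9.500: state=(1.365, 1.354)
t=10.000: state=(1.319, 1.394)
t=10.500: state=(1.272, 1.429)
t=11.000: state=(1.223, 1.461)
t=11.500: state=(1.171, 1.490)
t=12.000: state=(1.115, 1.515)
t=12.500: state=(1.055, 1.536)
t=13.000: state=(0.989, 1.554)
t=13.500: state=(0.914, 1.568)
t=14.000: state=(0.826, 1.577)
t=14.500: state=(0.719, 1.582)
t=15.000: state=(0.582, 1.581)
t=15.320: state=(0.468, 1.576)
largest grid value and its neighbours: w(14.660)=1.58215, w(14.680)=1.58215, w(14.700)=1.58214
parabola through these three points peaks at t≈14.674 with w≈1.58215

max w = 1.582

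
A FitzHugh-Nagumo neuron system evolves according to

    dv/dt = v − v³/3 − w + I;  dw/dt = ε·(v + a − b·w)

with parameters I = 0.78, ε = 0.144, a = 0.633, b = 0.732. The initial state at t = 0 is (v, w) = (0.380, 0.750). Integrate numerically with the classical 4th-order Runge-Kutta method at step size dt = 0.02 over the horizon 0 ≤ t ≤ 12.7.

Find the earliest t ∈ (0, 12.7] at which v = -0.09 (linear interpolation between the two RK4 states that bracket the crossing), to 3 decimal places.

t = 9.311

t=0.000: state=(0.380, 0.750)
step 1 (dt=0.02): k1=(0.392, 0.067), k2=(0.394, 0.067), k3=(0.394, 0.067), k4=(0.397, 0.068); state += dt/6·(k1+2k2+2k3+k4)
t=0.020: state=(0.388, 0.751)
t=0.040: state=(0.396, 0.753)
t=0.060: state=(0.404, 0.754)
continuing one RK4 step at a time; state shown every 25 steps (Δt=0.5):
t=0.500: state=(0.610, 0.790)
t=1.000: state=(0.893, 0.847)
t=1.500: state=(1.171, 0.920)
t=2.000: state=(1.368, 1.007)
t=2.500: state=(1.462, 1.100)
t=3.000: state=(1.481, 1.191)
t=3.500: state=(1.458, 1.278)
t=4.000: state=(1.413, 1.357)
t=4.500: state=(1.355, 1.429)
t=5.000: state=(1.290, 1.493)
t=5.500: state=(1.217, 1.549)
t=6.000: state=(1.137, 1.596)
t=6.500: state=(1.047, 1.635)
t=7.000: state=(0.945, 1.666)
t=7.500: state=(0.823, 1.686)
t=8.000: state=(0.670, 1.697)
t=8.500: state=(0.466, 1.694)
t=9.000: state=(0.170, 1.675)
t=9.300: state=(-0.080, 1.652)
next step: t=9.320: state=(-0.099, 1.650) — v has crossed -0.09
linear interpolation between t=9.300 (-0.07950) and t=9.320 (-0.09869) → t≈9.311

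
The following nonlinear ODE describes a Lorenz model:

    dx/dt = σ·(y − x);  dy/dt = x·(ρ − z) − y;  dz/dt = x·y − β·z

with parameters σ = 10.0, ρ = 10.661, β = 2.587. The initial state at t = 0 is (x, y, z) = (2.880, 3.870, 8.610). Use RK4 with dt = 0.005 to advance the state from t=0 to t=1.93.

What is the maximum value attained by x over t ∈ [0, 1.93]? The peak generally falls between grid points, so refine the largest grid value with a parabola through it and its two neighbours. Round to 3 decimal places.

max x = 6.046

t=0.000: state=(2.880, 3.870, 8.610)
step 1 (dt=0.005): k1=(9.900, 2.037, -11.128), k2=(9.703, 2.163, -10.946), k3=(9.711, 2.161, -10.948), k4=(9.522, 2.286, -10.767); state += dt/6·(k1+2k2+2k3+k4)
t=0.005: state=(2.929, 3.881, 8.555)
t=0.010: state=(2.975, 3.893, 8.502)
t=0.015: state=(3.020, 3.906, 8.451)
continuing one RK4 step at a time; state shown every 20 steps (Δt=0.1):
t=0.100: state=(3.640, 4.290, 7.830)
t=0.200: state=(4.303, 5.002, 7.679)
t=0.300: state=(5.030, 5.762, 8.162)
t=0.400: state=(5.693, 6.241, 9.178)
t=0.500: state=(6.036, 6.140, 10.336)
t=0.600: state=(5.884, 5.498, 11.065)
t=0.700: state=(5.351, 4.726, 11.067)
t=0.800: state=(4.744, 4.200, 10.506)
t=0.900: state=(4.320, 4.031, 9.731)
t=1.000: state=(4.175, 4.170, 9.031)
t=1.100: state=(4.295, 4.529, 8.586)
t=1.200: state=(4.616, 5.007, 8.501)
t=1.300: state=(5.037, 5.466, 8.803)
t=1.400: state=(5.419, 5.728, 9.398)
t=1.500: state=(5.610, 5.669, 10.050)
t=1.600: state=(5.531, 5.325, 10.472)
t=1.700: state=(5.239, 4.889, 10.507)
t=1.800: state=(4.888, 4.561, 10.207)
t=1.900: state=(4.623, 4.433, 9.749)
t=1.930: state=(4.574, 4.436, 9.610)
largest grid value and its neighbours: x(0.515)=6.04538, x(0.520)=6.04599, x(0.525)=6.04527
parabola through these three points peaks at t≈0.520 with x≈6.04599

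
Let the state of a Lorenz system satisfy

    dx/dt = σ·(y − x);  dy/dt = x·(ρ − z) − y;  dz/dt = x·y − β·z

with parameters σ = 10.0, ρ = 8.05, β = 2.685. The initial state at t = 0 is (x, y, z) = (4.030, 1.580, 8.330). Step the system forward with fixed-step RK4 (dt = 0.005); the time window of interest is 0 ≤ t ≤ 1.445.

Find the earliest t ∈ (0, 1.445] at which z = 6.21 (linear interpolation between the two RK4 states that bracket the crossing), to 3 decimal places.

t = 0.142

t=0.000: state=(4.030, 1.580, 8.330)
step 1 (dt=0.005): k1=(-24.500, -2.708, -15.999), k2=(-23.955, -2.526, -16.015), k3=(-23.964, -2.526, -16.011), k4=(-23.428, -2.349, -16.022); state += dt/6·(k1+2k2+2k3+k4)
t=0.005: state=(3.910, 1.567, 8.250)
t=0.010: state=(3.796, 1.556, 8.170)
t=0.015: state=(3.686, 1.547, 8.090)
continuing one RK4 step at a time; state shown every 10 steps (Δt=0.05):
t=0.050: state=(3.049, 1.521, 7.535)
t=0.100: state=(2.454, 1.564, 6.784)
t=0.140: state=(2.174, 1.642, 6.232)
next step: t=0.145: state=(2.148, 1.654, 6.167) — z has crossed 6.21
linear interpolation between t=0.140 (6.23247) and t=0.145 (6.16705) → t≈0.142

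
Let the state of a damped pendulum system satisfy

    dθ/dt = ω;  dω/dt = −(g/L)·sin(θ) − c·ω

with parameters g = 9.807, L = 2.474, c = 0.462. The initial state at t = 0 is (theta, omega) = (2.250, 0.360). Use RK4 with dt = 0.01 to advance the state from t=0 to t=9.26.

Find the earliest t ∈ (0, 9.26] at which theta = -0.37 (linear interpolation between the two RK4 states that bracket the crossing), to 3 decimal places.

t=0.000: state=(2.250, 0.360)
step 1 (dt=0.01): k1=(0.360, -3.251), k2=(0.344, -3.239), k3=(0.344, -3.239), k4=(0.328, -3.227); state += dt/6·(k1+2k2+2k3+k4)
t=0.010: state=(2.253, 0.328)
t=0.020: state=(2.257, 0.295)
t=0.030: state=(2.259, 0.264)
continuing one RK4 step at a time; state shown every 50 steps (Δt=0.5):
t=0.500: state=(2.052, -1.133)
t=1.000: state=(1.108, -2.600)
t=1.500: state=(-0.310, -2.655)
t=1.520: state=(-0.363, -2.604)
next step: t=1.530: state=(-0.389, -2.578) — theta has crossed -0.37
linear interpolation between t=1.520 (-0.36290) and t=1.530 (-0.38881) → t≈1.523

t = 1.523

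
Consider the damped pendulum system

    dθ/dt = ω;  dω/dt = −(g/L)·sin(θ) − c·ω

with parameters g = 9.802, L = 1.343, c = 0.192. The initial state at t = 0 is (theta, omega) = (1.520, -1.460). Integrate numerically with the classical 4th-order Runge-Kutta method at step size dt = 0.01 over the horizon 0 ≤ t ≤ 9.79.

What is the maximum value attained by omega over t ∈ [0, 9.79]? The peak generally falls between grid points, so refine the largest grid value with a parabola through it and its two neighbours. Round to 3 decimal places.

t=0.000: state=(1.520, -1.460)
step 1 (dt=0.01): k1=(-1.460, -7.009), k2=(-1.495, -6.999), k3=(-1.495, -6.999), k4=(-1.530, -6.989); state += dt/6·(k1+2k2+2k3+k4)
t=0.010: state=(1.505, -1.530)
t=0.020: state=(1.489, -1.600)
t=0.030: state=(1.473, -1.669)
continuing one RK4 step at a time; state shown every 50 steps (Δt=0.5):
t=0.500: state=(0.061, -3.772)
t=1.000: state=(-1.333, -1.220)
t=1.500: state=(-1.047, 2.255)
t=2.000: state=(0.481, 2.986)
t=2.500: state=(1.246, -0.147)
t=3.000: state=(0.406, -2.846)
t=3.500: state=(-0.888, -1.607)
t=4.000: state=(-0.900, 1.512)
t=4.500: state=(0.271, 2.490)
t=5.000: state=(0.963, -0.011)
t=5.500: state=(0.304, -2.273)
t=6.000: state=(-0.713, -1.210)
t=6.500: state=(-0.654, 1.377)
t=7.000: state=(0.305, 1.875)
t=7.500: state=(0.745, -0.308)
t=8.000: state=(0.104, -1.877)
t=8.500: state=(-0.626, -0.631)
t=9.000: state=(-0.401, 1.379)
t=9.500: state=(0.376, 1.253)
t=9.790: state=(0.592, 0.179)
largest grid value and its neighbours: omega(1.810)=3.34757, omega(1.820)=3.34967, omega(1.830)=3.34935
parabola through these three points peaks at t≈1.824 with omega≈3.34984

max omega = 3.350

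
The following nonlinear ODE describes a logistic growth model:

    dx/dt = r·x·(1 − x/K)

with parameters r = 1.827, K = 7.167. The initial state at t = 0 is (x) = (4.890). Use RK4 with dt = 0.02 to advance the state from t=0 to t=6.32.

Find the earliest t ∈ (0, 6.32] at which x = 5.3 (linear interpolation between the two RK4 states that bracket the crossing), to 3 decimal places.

t = 0.153

t=0.000: state=(4.890)
step 1 (dt=0.02): k1=(2.838), k2=(2.819), k3=(2.819), k4=(2.800); state += dt/6·(k1+2k2+2k3+k4)
t=0.020: state=(4.946)
t=0.040: state=(5.002)
t=0.060: state=(5.057)
t=0.140: state=(5.268)
next step: t=0.160: state=(5.318) — x has crossed 5.3
linear interpolation between t=0.140 (5.26771) and t=0.160 (5.31828) → t≈0.153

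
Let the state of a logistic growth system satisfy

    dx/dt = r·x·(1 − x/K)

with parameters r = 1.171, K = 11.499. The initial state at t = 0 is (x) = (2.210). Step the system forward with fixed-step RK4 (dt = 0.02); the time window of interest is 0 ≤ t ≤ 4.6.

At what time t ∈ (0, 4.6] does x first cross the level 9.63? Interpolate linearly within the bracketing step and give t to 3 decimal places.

t=0.000: state=(2.210)
step 1 (dt=0.02): k1=(2.091), k2=(2.106), k3=(2.106), k4=(2.121); state += dt/6·(k1+2k2+2k3+k4)
t=0.020: state=(2.252)
t=0.040: state=(2.295)
t=0.060: state=(2.338)
continuing one RK4 step at a time; state shown every 10 steps (Δt=0.2):
t=0.200: state=(2.658)
t=0.400: state=(3.167)
t=0.600: state=(3.731)
t=0.800: state=(4.344)
t=1.000: state=(4.993)
t=1.200: state=(5.661)
t=1.400: state=(6.333)
t=1.600: state=(6.988)
t=1.800: state=(7.612)
t=2.000: state=(8.190)
t=2.200: state=(8.713)
t=2.400: state=(9.178)
t=2.600: state=(9.581)
t=2.620: state=(9.619)
next step: t=2.640: state=(9.655) — x has crossed 9.63
linear interpolation between t=2.620 (9.61855) and t=2.640 (9.65510) → t≈2.626

t = 2.626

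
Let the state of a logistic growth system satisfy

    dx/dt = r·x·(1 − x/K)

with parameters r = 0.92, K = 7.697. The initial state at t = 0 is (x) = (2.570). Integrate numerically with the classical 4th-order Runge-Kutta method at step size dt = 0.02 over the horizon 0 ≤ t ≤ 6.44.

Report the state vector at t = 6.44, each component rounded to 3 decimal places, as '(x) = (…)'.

(x) = (7.656)

t=0.000: state=(2.570)
step 1 (dt=0.02): k1=(1.575), k2=(1.580), k3=(1.580), k4=(1.584); state += dt/6·(k1+2k2+2k3+k4)
t=0.020: state=(2.602)
t=0.040: state=(2.633)
t=0.060: state=(2.665)
continuing one RK4 step at a time; state shown every 25 steps (Δt=0.5):
t=0.500: state=(3.407)
t=1.000: state=(4.288)
t=1.500: state=(5.125)
t=2.000: state=(5.845)
t=2.500: state=(6.414)
t=3.000: state=(6.834)
t=3.500: state=(7.129)
t=4.000: state=(7.328)
t=4.500: state=(7.460)
t=5.000: state=(7.546)
t=5.500: state=(7.601)
t=6.000: state=(7.636)
t=6.440: state=(7.656)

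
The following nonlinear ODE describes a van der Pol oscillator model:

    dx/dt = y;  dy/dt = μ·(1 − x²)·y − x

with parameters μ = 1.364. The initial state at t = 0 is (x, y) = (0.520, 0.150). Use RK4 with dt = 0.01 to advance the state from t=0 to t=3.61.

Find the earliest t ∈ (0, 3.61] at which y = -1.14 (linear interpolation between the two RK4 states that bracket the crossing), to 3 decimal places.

t = 1.518

t=0.000: state=(0.520, 0.150)
step 1 (dt=0.01): k1=(0.150, -0.371), k2=(0.148, -0.373), k3=(0.148, -0.373), k4=(0.146, -0.376); state += dt/6·(k1+2k2+2k3+k4)
t=0.010: state=(0.521, 0.146)
t=0.020: state=(0.523, 0.142)
t=0.030: state=(0.524, 0.139)
continuing one RK4 step at a time; state shown every 20 steps (Δt=0.2):
t=0.200: state=(0.542, 0.065)
t=0.400: state=(0.545, -0.041)
t=0.600: state=(0.524, -0.169)
t=0.800: state=(0.476, -0.319)
t=1.000: state=(0.395, -0.496)
t=1.200: state=(0.275, -0.708)
t=1.400: state=(0.108, -0.966)
t=1.510: state=(-0.007, -1.128)
next step: t=1.520: state=(-0.018, -1.143) — y has crossed -1.14
linear interpolation between t=1.510 (-1.12801) and t=1.520 (-1.14337) → t≈1.518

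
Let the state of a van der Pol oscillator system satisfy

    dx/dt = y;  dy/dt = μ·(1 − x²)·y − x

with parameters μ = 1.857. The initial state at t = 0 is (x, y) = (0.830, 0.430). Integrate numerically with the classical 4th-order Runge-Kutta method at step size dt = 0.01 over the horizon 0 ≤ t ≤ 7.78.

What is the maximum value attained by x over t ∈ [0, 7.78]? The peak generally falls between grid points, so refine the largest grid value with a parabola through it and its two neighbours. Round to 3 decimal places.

t=0.000: state=(0.830, 0.430)
step 1 (dt=0.01): k1=(0.430, -0.582), k2=(0.427, -0.588), k3=(0.427, -0.588), k4=(0.424, -0.595); state += dt/6·(k1+2k2+2k3+k4)
t=0.010: state=(0.834, 0.424)
t=0.020: state=(0.838, 0.418)
t=0.030: state=(0.843, 0.412)
continuing one RK4 step at a time; state shown every 50 steps (Δt=0.5):
t=0.500: state=(0.951, 0.022)
t=1.000: state=(0.840, -0.476)
t=1.500: state=(0.433, -1.249)
t=2.000: state=(-0.590, -2.969)
t=2.500: state=(-1.820, -1.001)
t=3.000: state=(-1.890, 0.267)
t=3.500: state=(-1.710, 0.422)
t=4.000: state=(-1.471, 0.540)
t=4.500: state=(-1.152, 0.768)
t=5.000: state=(-0.641, 1.395)
t=5.500: state=(0.473, 3.318)
t=6.000: state=(1.904, 1.121)
t=6.500: state=(1.980, -0.266)
t=7.000: state=(1.808, -0.392)
t=7.500: state=(1.592, -0.481)
t=7.780: state=(1.447, -0.555)
largest grid value and its neighbours: x(6.250)=2.01866, x(6.260)=2.01874, x(6.270)=2.01862
parabola through these three points peaks at t≈6.259 with x≈2.01874

max x = 2.019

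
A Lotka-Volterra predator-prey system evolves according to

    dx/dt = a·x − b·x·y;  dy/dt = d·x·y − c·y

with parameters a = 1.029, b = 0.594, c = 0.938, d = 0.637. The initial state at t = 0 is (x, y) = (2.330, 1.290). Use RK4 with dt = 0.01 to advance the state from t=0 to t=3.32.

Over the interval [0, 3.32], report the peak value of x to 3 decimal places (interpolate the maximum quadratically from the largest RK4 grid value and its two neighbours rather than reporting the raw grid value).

t=0.000: state=(2.330, 1.290)
step 1 (dt=0.01): k1=(0.612, 0.705), k2=(0.608, 0.709), k3=(0.608, 0.709), k4=(0.604, 0.714); state += dt/6·(k1+2k2+2k3+k4)
t=0.010: state=(2.336, 1.297)
t=0.020: state=(2.342, 1.304)
t=0.030: state=(2.348, 1.312)
continuing one RK4 step at a time; state shown every 20 steps (Δt=0.2):
t=0.200: state=(2.433, 1.449)
t=0.400: state=(2.489, 1.645)
t=0.600: state=(2.482, 1.872)
t=0.800: state=(2.405, 2.120)
t=1.000: state=(2.263, 2.368)
t=1.200: state=(2.070, 2.588)
t=1.400: state=(1.851, 2.754)
t=1.600: state=(1.629, 2.849)
t=1.800: state=(1.424, 2.868)
t=2.000: state=(1.247, 2.818)
t=2.200: state=(1.102, 2.712)
t=2.400: state=(0.989, 2.567)
t=2.600: state=(0.905, 2.401)
t=2.800: state=(0.845, 2.224)
t=3.000: state=(0.805, 2.047)
t=3.200: state=(0.783, 1.878)
t=3.320: state=(0.778, 1.781)
largest grid value and its neighbours: x(0.470)=2.49378, x(0.480)=2.49387, x(0.490)=2.49379
parabola through these three points peaks at t≈0.480 with x≈2.49387

max x = 2.494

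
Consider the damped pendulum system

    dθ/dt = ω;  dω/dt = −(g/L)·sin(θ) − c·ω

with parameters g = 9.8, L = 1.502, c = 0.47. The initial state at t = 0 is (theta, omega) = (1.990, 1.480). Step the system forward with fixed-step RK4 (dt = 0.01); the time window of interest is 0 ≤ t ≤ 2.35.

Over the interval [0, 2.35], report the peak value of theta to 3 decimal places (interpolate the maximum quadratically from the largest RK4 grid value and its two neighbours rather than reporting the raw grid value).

t=0.000: state=(1.990, 1.480)
step 1 (dt=0.01): k1=(1.480, -6.655), k2=(1.447, -6.620), k3=(1.447, -6.620), k4=(1.414, -6.585); state += dt/6·(k1+2k2+2k3+k4)
t=0.010: state=(2.004, 1.414)
t=0.020: state=(2.018, 1.348)
t=0.030: state=(2.031, 1.283)
continuing one RK4 step at a time; state shown every 10 steps (Δt=0.1):
t=0.100: state=(2.106, 0.848)
t=0.200: state=(2.161, 0.272)
t=0.300: state=(2.161, -0.269)
t=0.400: state=(2.108, -0.793)
t=0.500: state=(2.003, -1.320)
t=0.600: state=(1.844, -1.856)
t=0.700: state=(1.631, -2.397)
t=0.800: state=(1.365, -2.921)
t=0.900: state=(1.049, -3.381)
t=1.000: state=(0.693, -3.711)
t=1.100: state=(0.313, -3.846)
t=1.200: state=(-0.068, -3.746)
t=1.300: state=(-0.428, -3.416)
t=1.400: state=(-0.745, -2.905)
t=1.500: state=(-1.005, -2.281)
t=1.600: state=(-1.200, -1.606)
t=1.700: state=(-1.326, -0.924)
t=1.800: state=(-1.385, -0.259)
t=1.900: state=(-1.379, 0.380)
t=2.000: state=(-1.310, 0.984)
t=2.100: state=(-1.183, 1.544)
t=2.200: state=(-1.004, 2.039)
t=2.300: state=(-0.779, 2.441)
t=2.350: state=(-0.653, 2.596)
largest grid value and its neighbours: theta(0.240)=2.16791, theta(0.250)=2.16816, theta(0.260)=2.16788
parabola through these three points peaks at t≈0.250 with theta≈2.16816

max theta = 2.168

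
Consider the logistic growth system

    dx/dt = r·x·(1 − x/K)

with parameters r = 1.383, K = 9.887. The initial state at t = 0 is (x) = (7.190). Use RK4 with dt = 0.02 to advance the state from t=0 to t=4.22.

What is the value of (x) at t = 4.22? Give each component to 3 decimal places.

(x) = (9.876)

t=0.000: state=(7.190)
step 1 (dt=0.02): k1=(2.712), k2=(2.695), k3=(2.695), k4=(2.678); state += dt/6·(k1+2k2+2k3+k4)
t=0.020: state=(7.244)
t=0.040: state=(7.297)
t=0.060: state=(7.350)
continuing one RK4 step at a time; state shown every 10 steps (Δt=0.2):
t=0.200: state=(7.697)
t=0.400: state=(8.133)
t=0.600: state=(8.497)
t=0.800: state=(8.796)
t=1.000: state=(9.037)
t=1.200: state=(9.229)
t=1.400: state=(9.379)
t=1.600: state=(9.497)
t=1.800: state=(9.589)
t=2.000: state=(9.659)
t=2.200: state=(9.713)
t=2.400: state=(9.755)
t=2.600: state=(9.786)
t=2.800: state=(9.810)
t=3.000: state=(9.829)
t=3.200: state=(9.843)
t=3.400: state=(9.853)
t=3.600: state=(9.862)
t=3.800: state=(9.868)
t=4.000: state=(9.872)
t=4.200: state=(9.876)
t=4.220: state=(9.876)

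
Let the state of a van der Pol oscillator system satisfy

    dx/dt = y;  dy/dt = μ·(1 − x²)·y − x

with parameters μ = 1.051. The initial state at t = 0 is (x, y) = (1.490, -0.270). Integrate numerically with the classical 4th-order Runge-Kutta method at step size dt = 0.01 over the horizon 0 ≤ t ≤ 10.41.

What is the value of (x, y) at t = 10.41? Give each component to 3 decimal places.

(x, y) = (-1.432, 0.811)

t=0.000: state=(1.490, -0.270)
step 1 (dt=0.01): k1=(-0.270, -1.144), k2=(-0.276, -1.136), k3=(-0.276, -1.136), k4=(-0.281, -1.129); state += dt/6·(k1+2k2+2k3+k4)
t=0.010: state=(1.487, -0.281)
t=0.020: state=(1.484, -0.293)
t=0.030: state=(1.481, -0.304)
continuing one RK4 step at a time; state shown every 50 steps (Δt=0.5):
t=0.500: state=(1.234, -0.729)
t=1.000: state=(0.753, -1.233)
t=1.500: state=(-0.069, -2.137)
t=2.000: state=(-1.297, -2.328)
t=2.500: state=(-1.950, -0.325)
t=3.000: state=(-1.876, 0.440)
t=3.500: state=(-1.586, 0.701)
t=4.000: state=(-1.169, 0.995)
t=4.500: state=(-0.542, 1.590)
t=5.000: state=(0.510, 2.624)
t=5.500: state=(1.718, 1.586)
t=6.000: state=(2.004, -0.124)
t=6.500: state=(1.812, -0.554)
t=7.000: state=(1.479, -0.780)
t=7.500: state=(1.012, -1.130)
t=8.000: state=(0.283, -1.881)
t=8.500: state=(-0.916, -2.724)
t=9.000: state=(-1.902, -0.872)
t=9.500: state=(-1.971, 0.317)
t=10.000: state=(-1.725, 0.622)
t=10.410: state=(-1.432, 0.811)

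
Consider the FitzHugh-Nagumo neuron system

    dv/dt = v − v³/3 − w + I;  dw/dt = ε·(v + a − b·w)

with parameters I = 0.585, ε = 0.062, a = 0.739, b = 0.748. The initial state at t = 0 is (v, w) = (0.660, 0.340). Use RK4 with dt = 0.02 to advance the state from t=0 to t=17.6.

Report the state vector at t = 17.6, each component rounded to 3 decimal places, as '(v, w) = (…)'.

(v, w) = (-1.975, 1.144)

t=0.000: state=(0.660, 0.340)
step 1 (dt=0.02): k1=(0.809, 0.071), k2=(0.813, 0.071), k3=(0.813, 0.071), k4=(0.817, 0.072); state += dt/6·(k1+2k2+2k3+k4)
t=0.020: state=(0.676, 0.341)
t=0.040: state=(0.693, 0.343)
t=0.060: state=(0.709, 0.344)
continuing one RK4 step at a time; state shown every 50 steps (Δt=1):
t=1.000: state=(1.461, 0.435)
t=2.000: state=(1.720, 0.559)
t=3.000: state=(1.706, 0.683)
t=4.000: state=(1.650, 0.798)
t=5.000: state=(1.587, 0.905)
t=6.000: state=(1.520, 1.003)
t=7.000: state=(1.449, 1.092)
t=8.000: state=(1.374, 1.173)
t=9.000: state=(1.291, 1.245)
t=10.000: state=(1.199, 1.309)
t=11.000: state=(1.090, 1.364)
t=12.000: state=(0.952, 1.409)
t=13.000: state=(0.755, 1.442)
t=14.000: state=(0.413, 1.458)
t=15.000: state=(-0.380, 1.441)
t=16.000: state=(-1.695, 1.356)
t=17.000: state=(-1.985, 1.223)
t=17.600: state=(-1.975, 1.144)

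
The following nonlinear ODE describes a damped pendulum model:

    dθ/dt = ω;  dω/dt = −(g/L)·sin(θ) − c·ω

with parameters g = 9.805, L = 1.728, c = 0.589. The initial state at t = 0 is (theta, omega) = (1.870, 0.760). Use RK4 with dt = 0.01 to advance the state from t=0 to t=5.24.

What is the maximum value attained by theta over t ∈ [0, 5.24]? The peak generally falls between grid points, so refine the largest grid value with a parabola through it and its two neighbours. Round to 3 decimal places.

t=0.000: state=(1.870, 0.760)
step 1 (dt=0.01): k1=(0.760, -5.870), k2=(0.731, -5.846), k3=(0.731, -5.846), k4=(0.702, -5.823); state += dt/6·(k1+2k2+2k3+k4)
t=0.010: state=(1.877, 0.702)
t=0.020: state=(1.884, 0.644)
t=0.030: state=(1.890, 0.586)
continuing one RK4 step at a time; state shown every 20 steps (Δt=0.2):
t=0.200: state=(1.910, -0.334)
t=0.400: state=(1.743, -1.328)
t=0.600: state=(1.384, -2.245)
t=0.800: state=(0.859, -2.951)
t=1.000: state=(0.236, -3.169)
t=1.200: state=(-0.365, -2.735)
t=1.400: state=(-0.826, -1.819)
t=1.600: state=(-1.081, -0.734)
t=1.800: state=(-1.122, 0.311)
t=2.000: state=(-0.967, 1.208)
t=2.200: state=(-0.655, 1.853)
t=2.400: state=(-0.251, 2.113)
t=2.600: state=(0.159, 1.920)
t=2.800: state=(0.491, 1.353)
t=3.000: state=(0.688, 0.596)
t=3.200: state=(0.728, -0.178)
t=3.400: state=(0.624, -0.836)
t=3.600: state=(0.409, -1.276)
t=3.800: state=(0.134, -1.419)
t=4.000: state=(-0.138, -1.254)
t=4.200: state=(-0.351, -0.846)
t=4.400: state=(-0.468, -0.316)
t=4.600: state=(-0.478, 0.215)
t=4.800: state=(-0.389, 0.647)
t=5.000: state=(-0.231, 0.904)
t=5.200: state=(-0.042, 0.947)
t=5.240: state=(-0.004, 0.930)
largest grid value and its neighbours: theta(0.130)=1.92081, theta(0.140)=1.92087, theta(0.150)=1.92040
parabola through these three points peaks at t≈0.136 with theta≈1.92091

max theta = 1.921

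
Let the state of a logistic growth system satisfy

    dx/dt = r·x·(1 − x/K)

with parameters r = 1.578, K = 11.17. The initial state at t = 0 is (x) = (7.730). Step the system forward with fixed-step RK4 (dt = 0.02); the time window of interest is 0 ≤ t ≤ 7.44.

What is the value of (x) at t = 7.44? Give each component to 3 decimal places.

t=0.000: state=(7.730)
step 1 (dt=0.02): k1=(3.757), k2=(3.734), k3=(3.734), k4=(3.711); state += dt/6·(k1+2k2+2k3+k4)
t=0.020: state=(7.805)
t=0.040: state=(7.878)
t=0.060: state=(7.951)
continuing one RK4 step at a time; state shown every 25 steps (Δt=0.5):
t=0.500: state=(9.292)
t=1.000: state=(10.230)
t=1.500: state=(10.723)
t=2.000: state=(10.962)
t=2.500: state=(11.075)
t=3.000: state=(11.126)
t=3.500: state=(11.150)
t=4.000: state=(11.161)
t=4.500: state=(11.166)
t=5.000: state=(11.168)
t=5.500: state=(11.169)
t=6.000: state=(11.170)
t=6.500: state=(11.170)
t=7.000: state=(11.170)
t=7.440: state=(11.170)

(x) = (11.170)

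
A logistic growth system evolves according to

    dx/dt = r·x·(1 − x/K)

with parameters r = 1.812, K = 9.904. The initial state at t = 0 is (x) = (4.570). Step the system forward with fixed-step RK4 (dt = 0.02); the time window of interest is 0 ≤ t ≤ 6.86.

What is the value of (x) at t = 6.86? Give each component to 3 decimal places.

t=0.000: state=(4.570)
step 1 (dt=0.02): k1=(4.460), k2=(4.466), k3=(4.466), k4=(4.471); state += dt/6·(k1+2k2+2k3+k4)
t=0.020: state=(4.659)
t=0.040: state=(4.749)
t=0.060: state=(4.838)
continuing one RK4 step at a time; state shown every 25 steps (Δt=0.5):
t=0.500: state=(6.730)
t=1.000: state=(8.318)
t=1.500: state=(9.196)
t=2.000: state=(9.605)
t=2.500: state=(9.781)
t=3.000: state=(9.854)
t=3.500: state=(9.884)
t=4.000: state=(9.896)
t=4.500: state=(9.901)
t=5.000: state=(9.903)
t=5.500: state=(9.903)
t=6.000: state=(9.904)
t=6.500: state=(9.904)
t=6.860: state=(9.904)

(x) = (9.904)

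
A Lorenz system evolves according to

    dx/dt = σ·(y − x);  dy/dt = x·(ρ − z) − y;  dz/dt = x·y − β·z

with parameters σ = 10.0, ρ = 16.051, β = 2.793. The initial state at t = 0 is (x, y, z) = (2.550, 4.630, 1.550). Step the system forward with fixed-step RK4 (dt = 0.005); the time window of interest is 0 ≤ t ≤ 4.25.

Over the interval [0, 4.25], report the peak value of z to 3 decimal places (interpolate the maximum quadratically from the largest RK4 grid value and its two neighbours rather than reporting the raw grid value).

max z = 24.940

t=0.000: state=(2.550, 4.630, 1.550)
step 1 (dt=0.005): k1=(20.800, 32.348, 7.477), k2=(21.089, 32.972, 7.876), k3=(21.097, 32.978, 7.881), k4=(21.394, 33.608, 8.294); state += dt/6·(k1+2k2+2k3+k4)
t=0.005: state=(2.655, 4.795, 1.589)
t=0.010: state=(2.764, 4.966, 1.633)
t=0.015: state=(2.876, 5.144, 1.681)
continuing one RK4 step at a time; state shown every 40 steps (Δt=0.2):
t=0.200: state=(9.968, 14.769, 11.151)
t=0.400: state=(8.099, 1.908, 23.422)
t=0.600: state=(0.590, -0.683, 13.381)
t=0.800: state=(-0.477, -0.759, 7.668)
t=1.000: state=(-1.438, -2.285, 4.602)
t=1.200: state=(-4.947, -7.980, 5.112)
t=1.400: state=(-11.564, -12.253, 19.862)
t=1.600: state=(-4.585, -0.753, 18.758)
t=1.800: state=(-1.184, -0.914, 10.916)
t=2.000: state=(-1.790, -2.616, 6.608)
t=2.200: state=(-5.156, -7.961, 6.577)
t=2.400: state=(-10.909, -11.487, 19.172)
t=2.600: state=(-5.049, -1.638, 18.545)
t=2.800: state=(-1.978, -1.843, 11.221)
t=3.000: state=(-3.224, -4.608, 7.615)
t=3.200: state=(-7.841, -10.776, 11.308)
t=3.400: state=(-9.089, -6.388, 20.974)
t=3.600: state=(-3.606, -2.147, 15.072)
t=3.800: state=(-3.152, -3.881, 9.942)
t=4.000: state=(-6.245, -8.547, 10.220)
t=4.200: state=(-9.446, -8.967, 18.788)
t=4.250: state=(-8.853, -7.032, 19.778)
largest grid value and its neighbours: z(0.345)=24.93217, z(0.350)=24.93772, z(0.355)=24.90757
parabola through these three points peaks at t≈0.348 with z≈24.93984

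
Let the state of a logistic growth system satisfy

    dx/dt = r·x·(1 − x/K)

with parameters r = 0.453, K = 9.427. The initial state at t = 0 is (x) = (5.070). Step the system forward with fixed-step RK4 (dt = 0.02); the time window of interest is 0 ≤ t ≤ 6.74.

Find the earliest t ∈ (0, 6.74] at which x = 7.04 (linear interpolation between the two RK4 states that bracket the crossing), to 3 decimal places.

t = 2.053

t=0.000: state=(5.070)
step 1 (dt=0.02): k1=(1.062), k2=(1.061), k3=(1.061), k4=(1.061); state += dt/6·(k1+2k2+2k3+k4)
t=0.020: state=(5.091)
t=0.040: state=(5.112)
t=0.060: state=(5.134)
continuing one RK4 step at a time; state shown every 25 steps (Δt=0.5):
t=0.500: state=(5.594)
t=1.000: state=(6.096)
t=1.500: state=(6.567)
t=2.000: state=(6.997)
t=2.040: state=(7.029)
next step: t=2.060: state=(7.046) — x has crossed 7.04
linear interpolation between t=2.040 (7.02948) and t=2.060 (7.04564) → t≈2.053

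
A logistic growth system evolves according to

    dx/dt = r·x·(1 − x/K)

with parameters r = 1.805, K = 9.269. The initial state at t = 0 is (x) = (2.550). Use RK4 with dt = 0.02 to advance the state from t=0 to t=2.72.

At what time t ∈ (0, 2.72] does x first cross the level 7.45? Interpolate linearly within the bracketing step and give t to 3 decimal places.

t=0.000: state=(2.550)
step 1 (dt=0.02): k1=(3.336), k2=(3.363), k3=(3.364), k4=(3.390); state += dt/6·(k1+2k2+2k3+k4)
t=0.020: state=(2.617)
t=0.040: state=(2.686)
t=0.060: state=(2.755)
continuing one RK4 step at a time; state shown every 5 steps (Δt=0.1):
t=0.100: state=(2.897)
t=0.200: state=(3.268)
t=0.300: state=(3.659)
t=0.400: state=(4.065)
t=0.500: state=(4.481)
t=0.600: state=(4.899)
t=0.700: state=(5.312)
t=0.800: state=(5.715)
t=0.900: state=(6.102)
t=1.000: state=(6.467)
t=1.100: state=(6.806)
t=1.200: state=(7.119)
t=1.300: state=(7.402)
next step: t=1.320: state=(7.456) — x has crossed 7.45
linear interpolation between t=1.300 (7.40235) and t=1.320 (7.45559) → t≈1.318

t = 1.318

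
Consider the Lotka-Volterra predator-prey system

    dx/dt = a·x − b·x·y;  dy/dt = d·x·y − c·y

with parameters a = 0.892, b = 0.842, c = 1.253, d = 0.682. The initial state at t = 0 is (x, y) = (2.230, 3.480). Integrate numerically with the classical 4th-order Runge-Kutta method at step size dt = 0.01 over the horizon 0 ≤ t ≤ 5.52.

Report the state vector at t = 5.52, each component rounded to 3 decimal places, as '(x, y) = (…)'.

(x, y) = (4.048, 0.301)

t=0.000: state=(2.230, 3.480)
step 1 (dt=0.01): k1=(-4.545, 0.932), k2=(-4.507, 0.879), k3=(-4.507, 0.880), k4=(-4.469, 0.827); state += dt/6·(k1+2k2+2k3+k4)
t=0.010: state=(2.185, 3.489)
t=0.020: state=(2.141, 3.497)
t=0.030: state=(2.097, 3.503)
continuing one RK4 step at a time; state shown every 20 steps (Δt=0.2):
t=0.200: state=(1.477, 3.475)
t=0.400: state=(1.004, 3.195)
t=0.600: state=(0.724, 2.793)
t=0.800: state=(0.560, 2.370)
t=1.000: state=(0.465, 1.977)
t=1.200: state=(0.410, 1.633)
t=1.400: state=(0.382, 1.341)
t=1.600: state=(0.372, 1.099)
t=1.800: state=(0.376, 0.900)
t=2.000: state=(0.392, 0.738)
t=2.200: state=(0.418, 0.607)
t=2.400: state=(0.456, 0.501)
t=2.600: state=(0.504, 0.417)
t=2.800: state=(0.565, 0.349)
t=3.000: state=(0.640, 0.295)
t=3.200: state=(0.731, 0.252)
t=3.400: state=(0.840, 0.218)
t=3.600: state=(0.970, 0.192)
t=3.800: state=(1.124, 0.172)
t=4.000: state=(1.307, 0.158)
t=4.200: state=(1.522, 0.149)
t=4.400: state=(1.775, 0.145)
t=4.600: state=(2.070, 0.147)
t=4.800: state=(2.413, 0.155)
t=5.000: state=(2.806, 0.172)
t=5.200: state=(3.250, 0.203)
t=5.400: state=(3.740, 0.254)
t=5.520: state=(4.048, 0.301)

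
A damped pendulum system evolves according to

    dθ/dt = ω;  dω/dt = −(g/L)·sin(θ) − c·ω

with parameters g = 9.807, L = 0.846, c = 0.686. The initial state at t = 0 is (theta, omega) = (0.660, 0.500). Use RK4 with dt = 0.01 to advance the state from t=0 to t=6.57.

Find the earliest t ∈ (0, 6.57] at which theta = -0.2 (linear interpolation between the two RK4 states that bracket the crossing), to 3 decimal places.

t=0.000: state=(0.660, 0.500)
step 1 (dt=0.01): k1=(0.500, -7.450), k2=(0.463, -7.448), k3=(0.463, -7.446), k4=(0.426, -7.442); state += dt/6·(k1+2k2+2k3+k4)
t=0.010: state=(0.665, 0.426)
t=0.020: state=(0.669, 0.351)
t=0.030: state=(0.672, 0.277)
continuing one RK4 step at a time; state shown every 25 steps (Δt=0.25):
t=0.250: state=(0.564, -1.181)
t=0.500: state=(0.147, -1.940)
t=0.680: state=(-0.187, -1.661)
next step: t=0.690: state=(-0.203, -1.628) — theta has crossed -0.2
linear interpolation between t=0.680 (-0.18666) and t=0.690 (-0.20311) → t≈0.688

t = 0.688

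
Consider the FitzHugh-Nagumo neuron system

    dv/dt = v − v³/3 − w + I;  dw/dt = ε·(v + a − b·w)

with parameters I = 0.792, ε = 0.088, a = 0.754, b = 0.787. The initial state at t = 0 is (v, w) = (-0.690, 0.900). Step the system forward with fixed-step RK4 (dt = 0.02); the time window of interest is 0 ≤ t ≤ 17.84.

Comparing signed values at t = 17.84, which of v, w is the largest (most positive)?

t=0.000: state=(-0.690, 0.900)
step 1 (dt=0.02): k1=(-0.688, -0.057), k2=(-0.692, -0.057), k3=(-0.692, -0.057), k4=(-0.694, -0.058); state += dt/6·(k1+2k2+2k3+k4)
t=0.020: state=(-0.704, 0.899)
t=0.040: state=(-0.718, 0.898)
t=0.060: state=(-0.732, 0.896)
continuing one RK4 step at a time; state shown every 50 steps (Δt=1):
t=1.000: state=(-1.380, 0.814)
t=2.000: state=(-1.642, 0.692)
t=3.000: state=(-1.636, 0.570)
t=4.000: state=(-1.578, 0.459)
t=5.000: state=(-1.511, 0.361)
t=6.000: state=(-1.440, 0.276)
t=7.000: state=(-1.367, 0.202)
t=8.000: state=(-1.291, 0.140)
t=9.000: state=(-1.210, 0.088)
t=10.000: state=(-1.121, 0.047)
t=11.000: state=(-1.021, 0.017)
t=12.000: state=(-0.899, -0.002)
t=13.000: state=(-0.737, -0.007)
t=14.000: state=(-0.479, 0.005)
t=15.000: state=(0.050, 0.047)
t=16.000: state=(1.191, 0.158)
t=17.000: state=(1.862, 0.350)
t=17.840: state=(1.876, 0.519)
compare at T: v=1.876, w=0.519

largest component: v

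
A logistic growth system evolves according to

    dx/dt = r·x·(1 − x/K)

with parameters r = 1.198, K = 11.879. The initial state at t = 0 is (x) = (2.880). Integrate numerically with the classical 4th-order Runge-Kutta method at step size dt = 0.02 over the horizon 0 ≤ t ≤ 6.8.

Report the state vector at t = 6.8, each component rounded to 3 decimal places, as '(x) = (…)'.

(x) = (11.868)

t=0.000: state=(2.880)
step 1 (dt=0.02): k1=(2.614), k2=(2.630), k3=(2.630), k4=(2.646); state += dt/6·(k1+2k2+2k3+k4)
t=0.020: state=(2.933)
t=0.040: state=(2.986)
t=0.060: state=(3.040)
continuing one RK4 step at a time; state shown every 25 steps (Δt=0.5):
t=0.500: state=(4.373)
t=1.000: state=(6.114)
t=1.500: state=(7.825)
t=2.000: state=(9.247)
t=2.500: state=(10.273)
t=3.000: state=(10.939)
t=3.500: state=(11.344)
t=4.000: state=(11.579)
t=4.500: state=(11.712)
t=5.000: state=(11.787)
t=5.500: state=(11.828)
t=6.000: state=(11.851)
t=6.500: state=(11.864)
t=6.800: state=(11.868)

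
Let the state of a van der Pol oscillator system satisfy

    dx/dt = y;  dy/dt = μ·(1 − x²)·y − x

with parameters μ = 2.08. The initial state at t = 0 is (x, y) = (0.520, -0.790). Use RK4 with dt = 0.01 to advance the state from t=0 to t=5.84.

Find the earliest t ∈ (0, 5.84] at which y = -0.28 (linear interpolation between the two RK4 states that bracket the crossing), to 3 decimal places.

t = 1.293

t=0.000: state=(0.520, -0.790)
step 1 (dt=0.01): k1=(-0.790, -1.719), k2=(-0.799, -1.735), k3=(-0.799, -1.735), k4=(-0.807, -1.751); state += dt/6·(k1+2k2+2k3+k4)
t=0.010: state=(0.512, -0.807)
t=0.020: state=(0.504, -0.825)
t=0.030: state=(0.496, -0.843)
continuing one RK4 step at a time; state shown every 20 steps (Δt=0.2):
t=0.200: state=(0.323, -1.212)
t=0.400: state=(0.020, -1.854)
t=0.600: state=(-0.434, -2.704)
t=0.800: state=(-1.033, -3.097)
t=1.000: state=(-1.568, -2.037)
t=1.200: state=(-1.829, -0.667)
t=1.290: state=(-1.871, -0.289)
next step: t=1.300: state=(-1.873, -0.256) — y has crossed -0.28
linear interpolation between t=1.290 (-0.28937) and t=1.300 (-0.25643) → t≈1.293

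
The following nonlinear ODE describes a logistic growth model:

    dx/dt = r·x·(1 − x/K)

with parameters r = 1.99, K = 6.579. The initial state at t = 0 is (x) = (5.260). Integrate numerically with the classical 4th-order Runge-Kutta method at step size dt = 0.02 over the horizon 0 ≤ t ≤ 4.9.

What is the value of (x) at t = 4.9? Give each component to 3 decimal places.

t=0.000: state=(5.260)
step 1 (dt=0.02): k1=(2.099), k2=(2.073), k3=(2.074), k4=(2.049); state += dt/6·(k1+2k2+2k3+k4)
t=0.020: state=(5.301)
t=0.040: state=(5.342)
t=0.060: state=(5.381)
continuing one RK4 step at a time; state shown every 10 steps (Δt=0.2):
t=0.200: state=(5.631)
t=0.400: state=(5.910)
t=0.600: state=(6.114)
t=0.800: state=(6.260)
t=1.000: state=(6.361)
t=1.200: state=(6.431)
t=1.400: state=(6.479)
t=1.600: state=(6.511)
t=1.800: state=(6.533)
t=2.000: state=(6.548)
t=2.200: state=(6.558)
t=2.400: state=(6.565)
t=2.600: state=(6.570)
t=2.800: state=(6.573)
t=3.000: state=(6.575)
t=3.200: state=(6.576)
t=3.400: state=(6.577)
t=3.600: state=(6.578)
t=3.800: state=(6.578)
t=4.000: state=(6.578)
t=4.200: state=(6.579)
t=4.400: state=(6.579)
t=4.600: state=(6.579)
t=4.800: state=(6.579)
t=4.900: state=(6.579)

(x) = (6.579)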